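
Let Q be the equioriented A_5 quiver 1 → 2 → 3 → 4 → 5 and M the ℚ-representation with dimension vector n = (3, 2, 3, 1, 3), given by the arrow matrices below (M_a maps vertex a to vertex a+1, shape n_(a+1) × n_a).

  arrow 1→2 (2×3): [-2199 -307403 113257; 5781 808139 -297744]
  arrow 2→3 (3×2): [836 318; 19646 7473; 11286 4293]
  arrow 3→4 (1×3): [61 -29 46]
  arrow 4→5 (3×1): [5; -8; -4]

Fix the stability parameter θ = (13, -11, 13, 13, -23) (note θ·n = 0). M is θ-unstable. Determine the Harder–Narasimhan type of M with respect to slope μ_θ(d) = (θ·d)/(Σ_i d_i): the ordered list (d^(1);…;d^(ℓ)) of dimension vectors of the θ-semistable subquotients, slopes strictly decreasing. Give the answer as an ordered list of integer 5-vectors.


Via rank(M_{q-1}∘⋯∘M_p): M ≅ I[1,1], I[1,2], I[1,5], I[3,3]^2, I[5,5]^2.
μ_θ-semistable layers: μ^(1)=13; μ^(2)=1; μ^(3)=-23

((1, 0, 2, 0, 0); (2, 2, 1, 1, 1); (0, 0, 0, 0, 2))


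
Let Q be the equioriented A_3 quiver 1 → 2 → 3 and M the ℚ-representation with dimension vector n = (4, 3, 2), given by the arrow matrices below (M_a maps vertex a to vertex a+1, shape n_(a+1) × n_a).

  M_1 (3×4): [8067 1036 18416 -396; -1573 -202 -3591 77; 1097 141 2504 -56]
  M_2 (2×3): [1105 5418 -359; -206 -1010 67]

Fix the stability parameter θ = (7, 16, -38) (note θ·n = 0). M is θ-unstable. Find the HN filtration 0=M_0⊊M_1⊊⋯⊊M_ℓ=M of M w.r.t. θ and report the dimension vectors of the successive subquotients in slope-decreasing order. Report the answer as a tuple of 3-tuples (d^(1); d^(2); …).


Via rank(M_{q-1}∘⋯∘M_p): M ≅ I[1,1], I[1,2], I[1,3]^2.
μ_θ-semistable layers: μ^(1)=16; μ^(2)=7; μ^(3)=-5

((0, 1, 0); (2, 0, 0); (2, 2, 2))


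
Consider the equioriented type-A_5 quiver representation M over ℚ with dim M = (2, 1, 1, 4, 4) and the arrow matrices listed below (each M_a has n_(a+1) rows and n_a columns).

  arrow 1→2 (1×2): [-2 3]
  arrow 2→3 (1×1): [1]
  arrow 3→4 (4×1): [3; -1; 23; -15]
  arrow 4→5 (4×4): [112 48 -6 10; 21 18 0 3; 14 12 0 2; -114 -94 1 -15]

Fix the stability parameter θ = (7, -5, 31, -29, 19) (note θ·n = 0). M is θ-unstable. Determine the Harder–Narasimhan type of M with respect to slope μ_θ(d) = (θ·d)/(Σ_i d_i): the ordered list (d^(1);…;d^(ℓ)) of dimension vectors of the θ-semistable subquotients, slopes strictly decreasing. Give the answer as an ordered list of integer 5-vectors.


Barcode: M ≅ I[1,1], I[1,4], I[4,5]^3, I[5,5]. HN layers by μ_θ (4 steps, strictly decreasing):
  μ^(1)=19; μ^(2)=7; μ^(3)=1; μ^(4)=-29

((0, 0, 0, 0, 4); (1, 0, 0, 0, 0); (1, 1, 1, 1, 0); (0, 0, 0, 3, 0))


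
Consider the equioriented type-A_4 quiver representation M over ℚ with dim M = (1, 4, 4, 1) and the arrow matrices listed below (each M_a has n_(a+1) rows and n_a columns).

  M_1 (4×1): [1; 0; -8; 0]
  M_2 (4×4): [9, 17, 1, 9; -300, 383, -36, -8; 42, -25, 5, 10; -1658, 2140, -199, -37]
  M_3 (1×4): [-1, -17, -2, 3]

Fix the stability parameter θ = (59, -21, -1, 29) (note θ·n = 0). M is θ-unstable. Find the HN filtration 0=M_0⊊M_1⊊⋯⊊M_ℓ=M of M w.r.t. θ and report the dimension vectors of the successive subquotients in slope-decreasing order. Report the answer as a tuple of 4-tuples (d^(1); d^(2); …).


Interval decomposition of M: I[1,4], I[2,3]^3.
HN type (ℓ=4): μ^(1)=29; μ^(2)=37/3; μ^(3)=-1; μ^(4)=-21

((0, 0, 0, 1); (1, 1, 1, 0); (0, 0, 3, 0); (0, 3, 0, 0))


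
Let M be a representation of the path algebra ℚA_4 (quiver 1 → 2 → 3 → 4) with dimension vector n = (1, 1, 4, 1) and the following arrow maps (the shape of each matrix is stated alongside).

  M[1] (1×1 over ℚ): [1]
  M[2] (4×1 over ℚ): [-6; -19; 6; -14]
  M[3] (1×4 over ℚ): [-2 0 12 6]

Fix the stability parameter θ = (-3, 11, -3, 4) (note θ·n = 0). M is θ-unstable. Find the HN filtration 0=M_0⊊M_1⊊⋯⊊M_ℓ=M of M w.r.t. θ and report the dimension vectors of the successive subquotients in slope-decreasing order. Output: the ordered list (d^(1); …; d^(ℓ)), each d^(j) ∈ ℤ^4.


Interval decomposition of M: I[1,3], I[3,3]^2, I[3,4].
HN type (ℓ=2): μ^(1)=4; μ^(2)=-3

((0, 1, 1, 1); (1, 0, 3, 0))


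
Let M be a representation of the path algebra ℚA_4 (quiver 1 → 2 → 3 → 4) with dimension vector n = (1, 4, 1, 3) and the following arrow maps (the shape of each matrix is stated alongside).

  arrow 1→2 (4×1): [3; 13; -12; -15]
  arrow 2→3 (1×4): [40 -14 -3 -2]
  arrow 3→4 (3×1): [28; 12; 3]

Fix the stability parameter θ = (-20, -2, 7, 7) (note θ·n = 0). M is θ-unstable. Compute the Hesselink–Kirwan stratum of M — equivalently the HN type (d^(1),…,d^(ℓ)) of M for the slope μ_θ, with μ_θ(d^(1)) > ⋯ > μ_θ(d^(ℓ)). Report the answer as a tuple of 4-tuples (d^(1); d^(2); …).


Interval decomposition of M: I[1,4], I[2,2]^3, I[4,4]^2.
HN type (ℓ=3): μ^(1)=7; μ^(2)=-2; μ^(3)=-20

((0, 0, 1, 3); (0, 4, 0, 0); (1, 0, 0, 0))


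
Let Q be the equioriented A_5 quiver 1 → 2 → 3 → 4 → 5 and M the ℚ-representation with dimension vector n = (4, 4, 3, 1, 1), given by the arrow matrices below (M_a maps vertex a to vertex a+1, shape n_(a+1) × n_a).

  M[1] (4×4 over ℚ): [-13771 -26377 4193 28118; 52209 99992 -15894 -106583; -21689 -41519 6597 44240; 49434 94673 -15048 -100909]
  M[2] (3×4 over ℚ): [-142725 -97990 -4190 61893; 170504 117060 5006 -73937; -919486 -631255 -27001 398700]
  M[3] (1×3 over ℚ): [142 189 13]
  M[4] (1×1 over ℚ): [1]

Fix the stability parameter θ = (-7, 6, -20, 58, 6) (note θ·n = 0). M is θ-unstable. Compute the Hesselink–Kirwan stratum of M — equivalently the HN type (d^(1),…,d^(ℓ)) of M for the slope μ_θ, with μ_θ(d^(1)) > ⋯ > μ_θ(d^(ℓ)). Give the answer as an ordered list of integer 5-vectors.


Barcode: M ≅ I[1,2], I[1,3]^2, I[1,5]. HN layers by μ_θ (3 steps, strictly decreasing):
  μ^(1)=32; μ^(2)=6; μ^(3)=-7

((0, 0, 0, 1, 1); (0, 1, 0, 0, 0); (4, 3, 3, 0, 0))


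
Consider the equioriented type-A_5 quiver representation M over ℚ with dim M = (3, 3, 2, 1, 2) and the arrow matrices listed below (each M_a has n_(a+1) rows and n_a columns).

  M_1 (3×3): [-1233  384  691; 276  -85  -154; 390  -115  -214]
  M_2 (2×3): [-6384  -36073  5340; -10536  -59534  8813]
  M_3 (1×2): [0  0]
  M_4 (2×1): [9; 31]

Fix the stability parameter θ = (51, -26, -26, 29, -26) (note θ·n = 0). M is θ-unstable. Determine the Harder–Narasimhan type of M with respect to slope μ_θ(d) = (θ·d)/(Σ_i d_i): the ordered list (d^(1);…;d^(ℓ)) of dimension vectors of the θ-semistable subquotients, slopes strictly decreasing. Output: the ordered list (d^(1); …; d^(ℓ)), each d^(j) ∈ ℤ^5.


Interval decomposition of M: I[1,2], I[1,3]^2, I[4,5], I[5,5].
HN type (ℓ=4): μ^(1)=25/2; μ^(2)=3/2; μ^(3)=-1/3; μ^(4)=-26

((1, 1, 0, 0, 0); (0, 0, 0, 1, 1); (2, 2, 2, 0, 0); (0, 0, 0, 0, 1))


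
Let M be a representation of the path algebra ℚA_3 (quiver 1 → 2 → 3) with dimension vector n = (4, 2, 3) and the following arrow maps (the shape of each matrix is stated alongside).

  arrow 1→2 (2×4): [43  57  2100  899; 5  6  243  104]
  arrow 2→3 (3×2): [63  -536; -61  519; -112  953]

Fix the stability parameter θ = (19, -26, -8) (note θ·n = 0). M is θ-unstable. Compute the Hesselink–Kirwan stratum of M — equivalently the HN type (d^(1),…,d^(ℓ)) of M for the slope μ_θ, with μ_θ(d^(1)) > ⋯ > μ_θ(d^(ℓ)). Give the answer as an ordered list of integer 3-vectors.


Via rank(M_{q-1}∘⋯∘M_p): M ≅ I[1,1]^2, I[1,3]^2, I[3,3].
μ_θ-semistable layers: μ^(1)=19; μ^(2)=-5; μ^(3)=-8

((2, 0, 0); (2, 2, 2); (0, 0, 1))


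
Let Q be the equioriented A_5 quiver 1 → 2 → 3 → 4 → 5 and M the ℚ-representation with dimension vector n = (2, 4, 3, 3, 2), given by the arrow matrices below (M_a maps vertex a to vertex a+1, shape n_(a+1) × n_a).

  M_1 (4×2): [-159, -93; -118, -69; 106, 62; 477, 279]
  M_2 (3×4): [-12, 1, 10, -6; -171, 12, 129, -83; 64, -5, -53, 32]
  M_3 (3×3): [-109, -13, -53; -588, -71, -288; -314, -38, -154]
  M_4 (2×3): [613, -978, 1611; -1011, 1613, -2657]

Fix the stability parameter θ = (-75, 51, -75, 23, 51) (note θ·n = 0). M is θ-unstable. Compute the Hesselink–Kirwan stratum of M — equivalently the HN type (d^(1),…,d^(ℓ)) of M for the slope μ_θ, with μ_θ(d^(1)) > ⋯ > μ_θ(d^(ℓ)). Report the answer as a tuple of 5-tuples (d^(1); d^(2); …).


Barcode: M ≅ I[1,2], I[1,3], I[2,5]^2, I[4,4]. HN layers by μ_θ (4 steps, strictly decreasing):
  μ^(1)=51; μ^(2)=23; μ^(3)=-12; μ^(4)=-75

((0, 1, 0, 0, 2); (0, 0, 0, 3, 0); (0, 3, 3, 0, 0); (2, 0, 0, 0, 0))


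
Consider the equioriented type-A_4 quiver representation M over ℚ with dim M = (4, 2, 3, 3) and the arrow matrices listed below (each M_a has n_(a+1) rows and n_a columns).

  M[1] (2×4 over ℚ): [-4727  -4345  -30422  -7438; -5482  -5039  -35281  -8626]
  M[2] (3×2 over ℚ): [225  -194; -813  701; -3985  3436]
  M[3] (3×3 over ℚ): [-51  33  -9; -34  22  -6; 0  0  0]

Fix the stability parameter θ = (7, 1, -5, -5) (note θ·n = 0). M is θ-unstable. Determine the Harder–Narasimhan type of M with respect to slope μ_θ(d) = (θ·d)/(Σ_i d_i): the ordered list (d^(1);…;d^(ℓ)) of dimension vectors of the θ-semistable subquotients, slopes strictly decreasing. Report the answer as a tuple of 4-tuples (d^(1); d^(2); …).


Via rank(M_{q-1}∘⋯∘M_p): M ≅ I[1,1]^2, I[1,3], I[1,4], I[3,3], I[4,4]^2.
μ_θ-semistable layers: μ^(1)=7; μ^(2)=1; μ^(3)=-1/2; μ^(4)=-5

((2, 0, 0, 0); (1, 1, 1, 0); (1, 1, 1, 1); (0, 0, 1, 2))


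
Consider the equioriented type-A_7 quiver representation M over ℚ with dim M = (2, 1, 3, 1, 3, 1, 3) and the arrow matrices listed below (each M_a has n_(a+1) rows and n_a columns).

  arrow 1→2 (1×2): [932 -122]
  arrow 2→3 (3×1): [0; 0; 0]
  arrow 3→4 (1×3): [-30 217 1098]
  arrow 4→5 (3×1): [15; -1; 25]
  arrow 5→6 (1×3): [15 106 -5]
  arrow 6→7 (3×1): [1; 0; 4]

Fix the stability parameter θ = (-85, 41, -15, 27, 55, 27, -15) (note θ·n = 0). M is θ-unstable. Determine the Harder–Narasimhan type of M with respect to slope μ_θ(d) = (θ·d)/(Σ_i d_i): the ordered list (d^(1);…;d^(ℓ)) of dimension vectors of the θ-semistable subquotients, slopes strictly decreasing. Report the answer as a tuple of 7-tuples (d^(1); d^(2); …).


Interval decomposition of M: I[1,1], I[1,2], I[3,3]^2, I[3,7], I[5,5]^2, I[7,7]^2.
HN type (ℓ=5): μ^(1)=55; μ^(2)=41; μ^(3)=47/2; μ^(4)=-15; μ^(5)=-85

((0, 0, 0, 0, 2, 0, 0); (0, 1, 0, 0, 0, 0, 0); (0, 0, 0, 1, 1, 1, 1); (0, 0, 3, 0, 0, 0, 2); (2, 0, 0, 0, 0, 0, 0))


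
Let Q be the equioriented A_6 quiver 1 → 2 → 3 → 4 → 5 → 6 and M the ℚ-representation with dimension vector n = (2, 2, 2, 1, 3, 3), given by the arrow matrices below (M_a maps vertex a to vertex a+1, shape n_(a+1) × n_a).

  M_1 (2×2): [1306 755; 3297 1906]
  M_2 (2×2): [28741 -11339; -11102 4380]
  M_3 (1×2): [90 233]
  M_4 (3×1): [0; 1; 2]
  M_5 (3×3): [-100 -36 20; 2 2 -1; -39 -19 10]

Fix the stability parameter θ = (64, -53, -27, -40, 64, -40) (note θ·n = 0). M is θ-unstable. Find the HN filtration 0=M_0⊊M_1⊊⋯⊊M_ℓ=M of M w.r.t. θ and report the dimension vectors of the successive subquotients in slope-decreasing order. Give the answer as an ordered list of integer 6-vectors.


Interval decomposition of M: I[1,3], I[1,6], I[5,6]^2.
HN type (ℓ=3): μ^(1)=12; μ^(2)=-16/3; μ^(3)=-14

((0, 0, 0, 0, 3, 3); (1, 1, 1, 0, 0, 0); (1, 1, 1, 1, 0, 0))


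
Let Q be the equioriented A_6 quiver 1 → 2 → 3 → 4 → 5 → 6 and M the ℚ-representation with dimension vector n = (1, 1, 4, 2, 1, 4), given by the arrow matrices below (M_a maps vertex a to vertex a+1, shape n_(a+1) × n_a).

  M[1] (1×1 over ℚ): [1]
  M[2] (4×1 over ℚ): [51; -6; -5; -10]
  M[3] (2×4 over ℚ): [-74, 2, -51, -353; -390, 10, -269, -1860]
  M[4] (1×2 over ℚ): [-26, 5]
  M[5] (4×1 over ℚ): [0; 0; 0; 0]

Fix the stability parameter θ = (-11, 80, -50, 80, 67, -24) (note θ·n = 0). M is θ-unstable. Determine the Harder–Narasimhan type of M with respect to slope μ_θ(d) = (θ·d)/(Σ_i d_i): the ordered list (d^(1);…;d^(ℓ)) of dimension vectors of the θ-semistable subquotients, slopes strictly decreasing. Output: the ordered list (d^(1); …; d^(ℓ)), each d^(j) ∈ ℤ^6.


Barcode: M ≅ I[1,5], I[3,3]^2, I[3,4], I[6,6]^4. HN layers by μ_θ (6 steps, strictly decreasing):
  μ^(1)=80; μ^(2)=147/2; μ^(3)=15; μ^(4)=-11; μ^(5)=-24; μ^(6)=-50

((0, 0, 0, 1, 0, 0); (0, 0, 0, 1, 1, 0); (0, 1, 1, 0, 0, 0); (1, 0, 0, 0, 0, 0); (0, 0, 0, 0, 0, 4); (0, 0, 3, 0, 0, 0))


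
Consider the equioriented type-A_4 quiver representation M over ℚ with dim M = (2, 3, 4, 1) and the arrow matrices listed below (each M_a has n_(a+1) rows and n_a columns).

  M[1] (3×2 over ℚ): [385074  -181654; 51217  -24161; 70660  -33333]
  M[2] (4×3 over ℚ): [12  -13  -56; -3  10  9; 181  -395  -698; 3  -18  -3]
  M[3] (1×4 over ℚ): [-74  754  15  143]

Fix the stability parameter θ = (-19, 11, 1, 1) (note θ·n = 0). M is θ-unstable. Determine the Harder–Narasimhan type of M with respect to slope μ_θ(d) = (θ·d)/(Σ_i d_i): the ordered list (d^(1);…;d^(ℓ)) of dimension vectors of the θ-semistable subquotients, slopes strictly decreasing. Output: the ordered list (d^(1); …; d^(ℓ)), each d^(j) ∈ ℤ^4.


Barcode: M ≅ I[1,3], I[1,4], I[2,3], I[3,3]. HN layers by μ_θ (4 steps, strictly decreasing):
  μ^(1)=6; μ^(2)=13/3; μ^(3)=1; μ^(4)=-19

((0, 2, 2, 0); (0, 1, 1, 1); (0, 0, 1, 0); (2, 0, 0, 0))


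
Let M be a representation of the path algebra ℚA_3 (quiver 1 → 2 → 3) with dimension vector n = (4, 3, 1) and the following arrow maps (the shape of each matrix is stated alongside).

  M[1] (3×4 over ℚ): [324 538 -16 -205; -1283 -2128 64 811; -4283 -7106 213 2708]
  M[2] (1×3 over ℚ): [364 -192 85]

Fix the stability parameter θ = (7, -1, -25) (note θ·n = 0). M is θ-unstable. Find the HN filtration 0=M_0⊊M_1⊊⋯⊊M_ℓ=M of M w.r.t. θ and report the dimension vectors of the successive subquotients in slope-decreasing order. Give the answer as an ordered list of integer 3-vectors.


Interval decomposition of M: I[1,1], I[1,2]^2, I[1,3].
HN type (ℓ=3): μ^(1)=7; μ^(2)=3; μ^(3)=-19/3

((1, 0, 0); (2, 2, 0); (1, 1, 1))


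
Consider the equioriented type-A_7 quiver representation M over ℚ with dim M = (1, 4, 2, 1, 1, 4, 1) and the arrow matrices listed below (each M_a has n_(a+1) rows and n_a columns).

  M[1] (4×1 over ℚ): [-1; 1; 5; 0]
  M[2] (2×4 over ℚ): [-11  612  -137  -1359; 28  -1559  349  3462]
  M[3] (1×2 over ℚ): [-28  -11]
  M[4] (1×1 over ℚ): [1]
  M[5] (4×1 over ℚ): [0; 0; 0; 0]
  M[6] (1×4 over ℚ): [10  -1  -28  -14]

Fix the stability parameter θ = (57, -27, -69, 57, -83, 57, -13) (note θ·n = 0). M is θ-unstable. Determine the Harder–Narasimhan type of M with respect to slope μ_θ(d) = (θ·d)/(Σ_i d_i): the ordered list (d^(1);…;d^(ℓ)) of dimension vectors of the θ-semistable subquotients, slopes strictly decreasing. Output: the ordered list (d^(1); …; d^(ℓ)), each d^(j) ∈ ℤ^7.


Interval decomposition of M: I[1,5], I[2,2]^2, I[2,3], I[6,6]^3, I[6,7].
HN type (ℓ=5): μ^(1)=57; μ^(2)=22; μ^(3)=-13; μ^(4)=-27; μ^(5)=-48

((0, 0, 0, 0, 0, 3, 0); (0, 0, 0, 0, 0, 1, 1); (1, 1, 1, 1, 1, 0, 0); (0, 2, 0, 0, 0, 0, 0); (0, 1, 1, 0, 0, 0, 0))


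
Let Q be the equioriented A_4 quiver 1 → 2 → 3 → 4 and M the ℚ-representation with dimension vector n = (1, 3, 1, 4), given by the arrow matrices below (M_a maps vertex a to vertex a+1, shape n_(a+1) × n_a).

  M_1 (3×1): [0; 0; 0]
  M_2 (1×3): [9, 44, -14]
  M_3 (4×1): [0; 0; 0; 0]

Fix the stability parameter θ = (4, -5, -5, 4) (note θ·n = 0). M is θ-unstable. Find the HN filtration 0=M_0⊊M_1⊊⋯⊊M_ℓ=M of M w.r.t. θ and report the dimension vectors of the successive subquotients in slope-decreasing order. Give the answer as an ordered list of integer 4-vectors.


Interval decomposition of M: I[1,1], I[2,2]^2, I[2,3], I[4,4]^4.
HN type (ℓ=2): μ^(1)=4; μ^(2)=-5

((1, 0, 0, 4); (0, 3, 1, 0))


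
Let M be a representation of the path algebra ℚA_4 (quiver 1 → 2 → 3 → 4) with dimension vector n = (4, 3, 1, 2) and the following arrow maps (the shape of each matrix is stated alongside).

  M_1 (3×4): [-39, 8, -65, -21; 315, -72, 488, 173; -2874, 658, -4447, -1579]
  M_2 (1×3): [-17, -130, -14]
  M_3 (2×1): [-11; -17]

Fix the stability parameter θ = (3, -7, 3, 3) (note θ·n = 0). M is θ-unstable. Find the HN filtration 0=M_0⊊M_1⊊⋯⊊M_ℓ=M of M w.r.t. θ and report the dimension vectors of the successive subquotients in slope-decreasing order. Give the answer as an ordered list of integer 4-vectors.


Via rank(M_{q-1}∘⋯∘M_p): M ≅ I[1,1], I[1,2]^2, I[1,4], I[4,4].
μ_θ-semistable layers: μ^(1)=3; μ^(2)=-2

((1, 0, 1, 2); (3, 3, 0, 0))


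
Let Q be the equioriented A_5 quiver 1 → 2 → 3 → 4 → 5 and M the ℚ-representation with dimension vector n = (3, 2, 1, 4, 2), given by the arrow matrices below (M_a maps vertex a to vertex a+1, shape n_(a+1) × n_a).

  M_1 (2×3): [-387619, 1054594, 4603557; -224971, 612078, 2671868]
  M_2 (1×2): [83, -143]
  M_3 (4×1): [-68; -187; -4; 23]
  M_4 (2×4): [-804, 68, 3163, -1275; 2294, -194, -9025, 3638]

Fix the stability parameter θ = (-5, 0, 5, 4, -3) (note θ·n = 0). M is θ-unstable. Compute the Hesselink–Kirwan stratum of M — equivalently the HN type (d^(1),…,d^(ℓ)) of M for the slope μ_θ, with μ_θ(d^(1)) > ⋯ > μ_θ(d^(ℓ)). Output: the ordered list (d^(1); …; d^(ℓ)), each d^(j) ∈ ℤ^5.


Via rank(M_{q-1}∘⋯∘M_p): M ≅ I[1,1], I[1,2], I[1,5], I[4,4]^2, I[4,5].
μ_θ-semistable layers: μ^(1)=4; μ^(2)=2; μ^(3)=1/2; μ^(4)=0; μ^(5)=-5

((0, 0, 0, 2, 0); (0, 0, 1, 1, 1); (0, 0, 0, 1, 1); (0, 2, 0, 0, 0); (3, 0, 0, 0, 0))


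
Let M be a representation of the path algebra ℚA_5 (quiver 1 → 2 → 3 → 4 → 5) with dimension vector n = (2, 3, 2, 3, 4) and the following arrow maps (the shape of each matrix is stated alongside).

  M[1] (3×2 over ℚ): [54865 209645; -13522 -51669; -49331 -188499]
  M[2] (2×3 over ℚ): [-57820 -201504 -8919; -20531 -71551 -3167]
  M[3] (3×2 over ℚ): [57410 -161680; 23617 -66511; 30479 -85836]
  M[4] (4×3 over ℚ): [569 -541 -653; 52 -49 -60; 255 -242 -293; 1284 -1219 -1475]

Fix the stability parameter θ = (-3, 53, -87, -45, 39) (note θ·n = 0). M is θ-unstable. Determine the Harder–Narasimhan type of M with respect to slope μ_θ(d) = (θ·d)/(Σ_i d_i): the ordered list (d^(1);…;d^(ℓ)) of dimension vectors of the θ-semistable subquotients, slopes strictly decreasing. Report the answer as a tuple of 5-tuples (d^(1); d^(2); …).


Interval decomposition of M: I[1,5]^2, I[2,2], I[4,5], I[5,5].
HN type (ℓ=4): μ^(1)=53; μ^(2)=39; μ^(3)=-41/2; μ^(4)=-45

((0, 1, 0, 0, 0); (0, 0, 0, 0, 4); (2, 2, 2, 2, 0); (0, 0, 0, 1, 0))


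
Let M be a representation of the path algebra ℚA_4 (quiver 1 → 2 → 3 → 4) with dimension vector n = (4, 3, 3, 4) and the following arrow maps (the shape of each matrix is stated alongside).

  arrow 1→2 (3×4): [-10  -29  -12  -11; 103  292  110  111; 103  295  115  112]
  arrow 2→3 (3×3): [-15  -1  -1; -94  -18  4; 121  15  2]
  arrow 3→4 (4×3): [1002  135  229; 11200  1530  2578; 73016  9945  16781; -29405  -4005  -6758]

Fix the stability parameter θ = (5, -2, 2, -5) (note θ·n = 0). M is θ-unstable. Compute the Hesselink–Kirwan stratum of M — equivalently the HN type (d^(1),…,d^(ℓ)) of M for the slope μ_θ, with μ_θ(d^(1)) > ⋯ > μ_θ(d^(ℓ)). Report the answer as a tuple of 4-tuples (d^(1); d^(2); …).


Via rank(M_{q-1}∘⋯∘M_p): M ≅ I[1,1], I[1,2], I[1,4]^2, I[3,3], I[4,4]^2.
μ_θ-semistable layers: μ^(1)=5; μ^(2)=2; μ^(3)=3/2; μ^(4)=0; μ^(5)=-5

((1, 0, 0, 0); (0, 0, 1, 0); (1, 1, 0, 0); (2, 2, 2, 2); (0, 0, 0, 2))


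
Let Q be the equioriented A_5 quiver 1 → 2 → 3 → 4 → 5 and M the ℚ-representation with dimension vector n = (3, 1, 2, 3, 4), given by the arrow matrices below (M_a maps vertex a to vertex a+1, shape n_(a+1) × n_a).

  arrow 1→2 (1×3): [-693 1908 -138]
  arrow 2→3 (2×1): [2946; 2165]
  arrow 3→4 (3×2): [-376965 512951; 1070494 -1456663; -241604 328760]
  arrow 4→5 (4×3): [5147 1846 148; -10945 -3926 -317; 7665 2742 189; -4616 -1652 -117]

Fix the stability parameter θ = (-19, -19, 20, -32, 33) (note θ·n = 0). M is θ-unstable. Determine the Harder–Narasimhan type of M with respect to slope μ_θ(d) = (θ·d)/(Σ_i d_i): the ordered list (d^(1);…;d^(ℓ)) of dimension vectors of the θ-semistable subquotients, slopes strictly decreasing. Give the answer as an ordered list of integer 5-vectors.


Via rank(M_{q-1}∘⋯∘M_p): M ≅ I[1,1]^2, I[1,5], I[3,4], I[4,5], I[5,5]^2.
μ_θ-semistable layers: μ^(1)=33; μ^(2)=-6; μ^(3)=-19; μ^(4)=-32

((0, 0, 0, 0, 4); (0, 0, 2, 2, 0); (3, 1, 0, 0, 0); (0, 0, 0, 1, 0))


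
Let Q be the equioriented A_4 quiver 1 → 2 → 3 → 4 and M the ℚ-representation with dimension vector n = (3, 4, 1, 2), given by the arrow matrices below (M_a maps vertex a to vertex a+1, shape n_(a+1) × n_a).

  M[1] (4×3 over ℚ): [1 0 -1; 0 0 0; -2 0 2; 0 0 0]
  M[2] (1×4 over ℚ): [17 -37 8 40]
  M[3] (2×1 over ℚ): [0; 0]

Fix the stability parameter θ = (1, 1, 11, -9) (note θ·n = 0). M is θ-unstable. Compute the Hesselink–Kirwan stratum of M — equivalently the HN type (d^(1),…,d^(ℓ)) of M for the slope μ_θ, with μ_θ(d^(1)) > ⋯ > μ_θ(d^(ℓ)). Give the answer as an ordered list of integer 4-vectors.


Barcode: M ≅ I[1,1]^2, I[1,3], I[2,2]^3, I[4,4]^2. HN layers by μ_θ (3 steps, strictly decreasing):
  μ^(1)=11; μ^(2)=1; μ^(3)=-9

((0, 0, 1, 0); (3, 4, 0, 0); (0, 0, 0, 2))


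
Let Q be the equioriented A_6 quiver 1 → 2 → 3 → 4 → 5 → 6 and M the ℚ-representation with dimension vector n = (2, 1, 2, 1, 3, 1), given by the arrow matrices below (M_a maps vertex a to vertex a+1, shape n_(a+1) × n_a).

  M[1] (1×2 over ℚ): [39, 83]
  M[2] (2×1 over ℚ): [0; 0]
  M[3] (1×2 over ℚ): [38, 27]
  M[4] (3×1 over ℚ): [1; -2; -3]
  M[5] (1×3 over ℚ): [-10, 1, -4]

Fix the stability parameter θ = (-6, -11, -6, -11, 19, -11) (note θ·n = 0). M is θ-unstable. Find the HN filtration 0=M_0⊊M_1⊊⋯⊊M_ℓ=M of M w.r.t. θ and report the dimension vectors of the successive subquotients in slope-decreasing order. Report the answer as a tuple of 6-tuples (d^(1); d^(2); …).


Via rank(M_{q-1}∘⋯∘M_p): M ≅ I[1,1], I[1,2], I[3,3], I[3,5], I[5,5], I[5,6].
μ_θ-semistable layers: μ^(1)=19; μ^(2)=4; μ^(3)=-6; μ^(4)=-17/2

((0, 0, 0, 0, 2, 0); (0, 0, 0, 0, 1, 1); (1, 0, 1, 0, 0, 0); (1, 1, 1, 1, 0, 0))


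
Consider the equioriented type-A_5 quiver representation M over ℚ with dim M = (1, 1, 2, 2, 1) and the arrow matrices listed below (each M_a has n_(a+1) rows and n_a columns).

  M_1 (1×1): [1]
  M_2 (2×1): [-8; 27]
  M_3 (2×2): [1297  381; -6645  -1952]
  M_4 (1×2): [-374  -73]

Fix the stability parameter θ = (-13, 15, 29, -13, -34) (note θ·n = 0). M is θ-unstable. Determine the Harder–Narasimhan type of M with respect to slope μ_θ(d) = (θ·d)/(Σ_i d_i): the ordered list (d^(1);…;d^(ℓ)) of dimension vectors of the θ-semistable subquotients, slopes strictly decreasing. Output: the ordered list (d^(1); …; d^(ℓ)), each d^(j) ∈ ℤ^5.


Via rank(M_{q-1}∘⋯∘M_p): M ≅ I[1,5], I[3,4].
μ_θ-semistable layers: μ^(1)=8; μ^(2)=-3/4; μ^(3)=-13

((0, 0, 1, 1, 0); (0, 1, 1, 1, 1); (1, 0, 0, 0, 0))


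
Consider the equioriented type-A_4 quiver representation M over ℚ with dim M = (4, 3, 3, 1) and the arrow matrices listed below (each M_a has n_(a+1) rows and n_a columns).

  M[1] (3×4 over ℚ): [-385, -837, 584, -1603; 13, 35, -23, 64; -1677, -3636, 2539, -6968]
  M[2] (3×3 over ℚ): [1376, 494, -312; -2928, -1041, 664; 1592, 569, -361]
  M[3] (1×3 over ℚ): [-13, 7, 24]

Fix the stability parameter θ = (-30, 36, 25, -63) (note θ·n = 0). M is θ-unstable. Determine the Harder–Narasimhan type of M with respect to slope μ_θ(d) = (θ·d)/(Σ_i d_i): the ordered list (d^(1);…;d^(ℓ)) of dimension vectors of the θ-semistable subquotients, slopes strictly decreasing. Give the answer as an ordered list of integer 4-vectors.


Barcode: M ≅ I[1,1], I[1,2], I[1,3], I[1,4], I[3,3]. HN layers by μ_θ (5 steps, strictly decreasing):
  μ^(1)=36; μ^(2)=61/2; μ^(3)=25; μ^(4)=-2/3; μ^(5)=-30

((0, 1, 0, 0); (0, 1, 1, 0); (0, 0, 1, 0); (0, 1, 1, 1); (4, 0, 0, 0))


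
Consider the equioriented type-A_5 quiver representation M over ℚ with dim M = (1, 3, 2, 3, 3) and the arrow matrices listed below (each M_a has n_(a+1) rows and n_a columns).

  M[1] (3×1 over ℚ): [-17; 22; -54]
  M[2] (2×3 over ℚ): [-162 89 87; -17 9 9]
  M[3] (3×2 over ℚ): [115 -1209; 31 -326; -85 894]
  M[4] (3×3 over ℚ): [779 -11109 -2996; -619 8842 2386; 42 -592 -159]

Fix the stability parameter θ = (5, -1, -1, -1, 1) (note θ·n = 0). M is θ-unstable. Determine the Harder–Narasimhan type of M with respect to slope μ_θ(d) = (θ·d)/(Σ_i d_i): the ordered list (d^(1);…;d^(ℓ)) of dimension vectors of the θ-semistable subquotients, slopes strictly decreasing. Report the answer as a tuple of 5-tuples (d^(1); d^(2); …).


Interval decomposition of M: I[1,5], I[2,2], I[2,5], I[4,5].
HN type (ℓ=3): μ^(1)=1; μ^(2)=1/2; μ^(3)=-1

((0, 0, 0, 0, 3); (1, 1, 1, 1, 0); (0, 2, 1, 2, 0))


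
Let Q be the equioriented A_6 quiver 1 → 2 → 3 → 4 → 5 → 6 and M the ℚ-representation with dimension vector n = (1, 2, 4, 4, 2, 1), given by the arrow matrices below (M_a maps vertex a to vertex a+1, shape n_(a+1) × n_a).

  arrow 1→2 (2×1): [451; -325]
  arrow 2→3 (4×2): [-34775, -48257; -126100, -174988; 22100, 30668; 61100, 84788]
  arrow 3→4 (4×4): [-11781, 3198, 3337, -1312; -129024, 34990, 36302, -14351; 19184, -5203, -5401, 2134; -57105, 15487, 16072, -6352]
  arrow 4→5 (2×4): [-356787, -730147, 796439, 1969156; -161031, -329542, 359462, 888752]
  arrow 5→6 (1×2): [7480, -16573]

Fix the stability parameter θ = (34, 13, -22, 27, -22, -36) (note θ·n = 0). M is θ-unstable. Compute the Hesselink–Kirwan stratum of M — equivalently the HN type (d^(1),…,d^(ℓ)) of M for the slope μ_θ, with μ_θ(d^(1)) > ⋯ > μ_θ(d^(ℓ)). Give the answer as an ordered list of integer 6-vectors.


Via rank(M_{q-1}∘⋯∘M_p): M ≅ I[1,2], I[2,6], I[3,3], I[3,4], I[3,5], I[4,4].
μ_θ-semistable layers: μ^(1)=27; μ^(2)=47/2; μ^(3)=5/2; μ^(4)=-8; μ^(5)=-22

((0, 0, 0, 2, 0, 0); (1, 1, 0, 0, 0, 0); (0, 0, 0, 1, 1, 0); (0, 1, 1, 1, 1, 1); (0, 0, 3, 0, 0, 0))


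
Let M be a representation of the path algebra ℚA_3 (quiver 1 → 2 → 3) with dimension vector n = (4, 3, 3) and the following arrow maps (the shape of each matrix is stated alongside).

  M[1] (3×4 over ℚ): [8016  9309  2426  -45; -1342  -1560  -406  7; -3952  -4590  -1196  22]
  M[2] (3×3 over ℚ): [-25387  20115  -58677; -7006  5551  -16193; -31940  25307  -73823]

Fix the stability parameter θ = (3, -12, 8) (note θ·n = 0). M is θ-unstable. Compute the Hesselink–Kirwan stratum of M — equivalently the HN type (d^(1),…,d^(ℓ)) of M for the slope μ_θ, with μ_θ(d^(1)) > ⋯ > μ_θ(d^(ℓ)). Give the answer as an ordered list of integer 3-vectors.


Barcode: M ≅ I[1,1]^2, I[1,3]^2, I[2,3]. HN layers by μ_θ (4 steps, strictly decreasing):
  μ^(1)=8; μ^(2)=3; μ^(3)=-9/2; μ^(4)=-12

((0, 0, 3); (2, 0, 0); (2, 2, 0); (0, 1, 0))


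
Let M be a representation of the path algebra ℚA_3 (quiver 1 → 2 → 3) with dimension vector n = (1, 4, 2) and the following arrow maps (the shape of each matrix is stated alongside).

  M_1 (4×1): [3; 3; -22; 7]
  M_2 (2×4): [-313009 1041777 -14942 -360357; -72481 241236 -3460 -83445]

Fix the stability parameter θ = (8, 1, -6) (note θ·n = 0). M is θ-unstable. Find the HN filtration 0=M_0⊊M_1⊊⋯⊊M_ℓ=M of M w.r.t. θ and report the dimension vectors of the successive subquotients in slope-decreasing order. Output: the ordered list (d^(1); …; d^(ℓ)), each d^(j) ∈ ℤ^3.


Via rank(M_{q-1}∘⋯∘M_p): M ≅ I[1,3], I[2,2]^2, I[2,3].
μ_θ-semistable layers: μ^(1)=1; μ^(2)=-5/2

((1, 3, 1); (0, 1, 1))


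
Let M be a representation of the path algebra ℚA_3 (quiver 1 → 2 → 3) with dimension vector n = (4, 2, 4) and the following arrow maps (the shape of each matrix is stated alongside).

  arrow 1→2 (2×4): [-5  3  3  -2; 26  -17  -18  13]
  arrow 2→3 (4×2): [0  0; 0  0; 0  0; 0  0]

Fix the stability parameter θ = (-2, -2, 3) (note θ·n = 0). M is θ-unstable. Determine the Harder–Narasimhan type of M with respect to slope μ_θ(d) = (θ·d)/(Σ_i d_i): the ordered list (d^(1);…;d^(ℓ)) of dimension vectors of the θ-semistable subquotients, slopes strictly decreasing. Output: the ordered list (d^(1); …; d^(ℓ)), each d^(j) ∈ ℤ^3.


Via rank(M_{q-1}∘⋯∘M_p): M ≅ I[1,1]^2, I[1,2]^2, I[3,3]^4.
μ_θ-semistable layers: μ^(1)=3; μ^(2)=-2

((0, 0, 4); (4, 2, 0))


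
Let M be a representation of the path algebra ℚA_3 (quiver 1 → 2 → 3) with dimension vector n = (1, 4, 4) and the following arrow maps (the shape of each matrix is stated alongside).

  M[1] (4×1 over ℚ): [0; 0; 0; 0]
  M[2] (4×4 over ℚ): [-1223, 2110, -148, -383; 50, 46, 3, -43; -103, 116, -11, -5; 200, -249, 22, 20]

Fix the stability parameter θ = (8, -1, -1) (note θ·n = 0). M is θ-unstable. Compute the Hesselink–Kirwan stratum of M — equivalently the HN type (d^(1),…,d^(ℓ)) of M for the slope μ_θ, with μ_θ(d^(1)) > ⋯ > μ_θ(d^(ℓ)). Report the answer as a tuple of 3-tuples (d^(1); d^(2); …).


Interval decomposition of M: I[1,1], I[2,3]^4.
HN type (ℓ=2): μ^(1)=8; μ^(2)=-1

((1, 0, 0); (0, 4, 4))


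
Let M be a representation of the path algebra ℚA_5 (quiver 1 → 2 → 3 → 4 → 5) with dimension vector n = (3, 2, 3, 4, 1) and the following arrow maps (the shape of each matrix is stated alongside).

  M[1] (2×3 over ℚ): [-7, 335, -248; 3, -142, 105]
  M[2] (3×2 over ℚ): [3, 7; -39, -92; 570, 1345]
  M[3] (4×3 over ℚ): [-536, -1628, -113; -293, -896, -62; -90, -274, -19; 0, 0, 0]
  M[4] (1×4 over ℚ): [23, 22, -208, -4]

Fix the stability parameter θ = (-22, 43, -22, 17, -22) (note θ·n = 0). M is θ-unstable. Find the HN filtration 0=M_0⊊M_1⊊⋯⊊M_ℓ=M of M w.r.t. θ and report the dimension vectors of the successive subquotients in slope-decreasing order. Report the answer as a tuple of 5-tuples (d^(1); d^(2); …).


Interval decomposition of M: I[1,1], I[1,4], I[1,5], I[3,4], I[4,4].
HN type (ℓ=4): μ^(1)=17; μ^(2)=21/2; μ^(3)=4; μ^(4)=-22

((0, 0, 0, 3, 0); (0, 1, 1, 0, 0); (0, 1, 1, 1, 1); (3, 0, 1, 0, 0))


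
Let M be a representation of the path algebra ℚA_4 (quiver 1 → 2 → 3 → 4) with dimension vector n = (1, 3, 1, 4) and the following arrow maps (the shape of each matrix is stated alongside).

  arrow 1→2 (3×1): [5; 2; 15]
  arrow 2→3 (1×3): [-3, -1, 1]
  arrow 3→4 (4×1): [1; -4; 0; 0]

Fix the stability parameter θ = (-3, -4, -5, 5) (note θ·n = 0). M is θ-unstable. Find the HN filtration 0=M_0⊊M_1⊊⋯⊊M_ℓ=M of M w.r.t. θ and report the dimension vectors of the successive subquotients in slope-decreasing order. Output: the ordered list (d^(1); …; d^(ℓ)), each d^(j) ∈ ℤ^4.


Barcode: M ≅ I[1,4], I[2,2]^2, I[4,4]^3. HN layers by μ_θ (2 steps, strictly decreasing):
  μ^(1)=5; μ^(2)=-4

((0, 0, 0, 4); (1, 3, 1, 0))


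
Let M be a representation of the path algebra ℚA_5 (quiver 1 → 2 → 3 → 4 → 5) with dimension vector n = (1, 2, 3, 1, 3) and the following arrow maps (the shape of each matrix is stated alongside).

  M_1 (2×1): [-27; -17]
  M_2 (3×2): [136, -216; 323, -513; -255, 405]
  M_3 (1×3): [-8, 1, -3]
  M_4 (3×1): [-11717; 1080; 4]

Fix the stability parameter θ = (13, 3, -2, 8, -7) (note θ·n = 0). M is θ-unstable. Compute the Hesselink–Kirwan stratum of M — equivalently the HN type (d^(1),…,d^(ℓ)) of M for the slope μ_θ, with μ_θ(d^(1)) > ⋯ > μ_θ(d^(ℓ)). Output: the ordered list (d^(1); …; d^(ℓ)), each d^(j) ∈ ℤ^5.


Barcode: M ≅ I[1,2], I[2,3], I[3,3], I[3,5], I[5,5]^2. HN layers by μ_θ (4 steps, strictly decreasing):
  μ^(1)=8; μ^(2)=1/2; μ^(3)=-2; μ^(4)=-7

((1, 1, 0, 0, 0); (0, 1, 1, 1, 1); (0, 0, 2, 0, 0); (0, 0, 0, 0, 2))


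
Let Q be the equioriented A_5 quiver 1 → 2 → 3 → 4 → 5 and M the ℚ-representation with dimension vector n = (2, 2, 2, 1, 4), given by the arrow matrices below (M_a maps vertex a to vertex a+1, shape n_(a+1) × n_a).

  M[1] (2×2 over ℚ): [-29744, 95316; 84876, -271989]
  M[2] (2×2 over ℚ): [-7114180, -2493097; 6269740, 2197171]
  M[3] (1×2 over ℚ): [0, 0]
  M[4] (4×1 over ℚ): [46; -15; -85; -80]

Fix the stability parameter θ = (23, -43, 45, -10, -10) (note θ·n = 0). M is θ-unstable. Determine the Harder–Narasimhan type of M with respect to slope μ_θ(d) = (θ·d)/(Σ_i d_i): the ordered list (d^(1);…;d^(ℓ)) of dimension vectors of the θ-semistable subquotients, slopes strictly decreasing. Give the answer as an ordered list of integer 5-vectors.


Interval decomposition of M: I[1,1], I[1,3], I[2,2], I[3,3], I[4,5], I[5,5]^3.
HN type (ℓ=4): μ^(1)=45; μ^(2)=23; μ^(3)=-10; μ^(4)=-43

((0, 0, 2, 0, 0); (1, 0, 0, 0, 0); (1, 1, 0, 1, 4); (0, 1, 0, 0, 0))


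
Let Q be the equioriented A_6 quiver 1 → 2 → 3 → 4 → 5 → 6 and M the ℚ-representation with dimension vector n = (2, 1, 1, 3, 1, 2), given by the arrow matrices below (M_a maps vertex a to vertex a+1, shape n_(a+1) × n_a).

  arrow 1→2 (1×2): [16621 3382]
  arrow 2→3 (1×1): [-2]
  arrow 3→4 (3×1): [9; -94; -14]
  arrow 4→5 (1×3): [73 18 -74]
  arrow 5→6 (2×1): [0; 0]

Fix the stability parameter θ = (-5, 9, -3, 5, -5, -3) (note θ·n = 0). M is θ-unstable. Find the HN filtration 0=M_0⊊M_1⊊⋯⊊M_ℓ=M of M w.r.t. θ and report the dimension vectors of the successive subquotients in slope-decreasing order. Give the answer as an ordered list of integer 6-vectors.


Via rank(M_{q-1}∘⋯∘M_p): M ≅ I[1,1], I[1,5], I[4,4]^2, I[6,6]^2.
μ_θ-semistable layers: μ^(1)=5; μ^(2)=3/2; μ^(3)=-3; μ^(4)=-5

((0, 0, 0, 2, 0, 0); (0, 1, 1, 1, 1, 0); (0, 0, 0, 0, 0, 2); (2, 0, 0, 0, 0, 0))


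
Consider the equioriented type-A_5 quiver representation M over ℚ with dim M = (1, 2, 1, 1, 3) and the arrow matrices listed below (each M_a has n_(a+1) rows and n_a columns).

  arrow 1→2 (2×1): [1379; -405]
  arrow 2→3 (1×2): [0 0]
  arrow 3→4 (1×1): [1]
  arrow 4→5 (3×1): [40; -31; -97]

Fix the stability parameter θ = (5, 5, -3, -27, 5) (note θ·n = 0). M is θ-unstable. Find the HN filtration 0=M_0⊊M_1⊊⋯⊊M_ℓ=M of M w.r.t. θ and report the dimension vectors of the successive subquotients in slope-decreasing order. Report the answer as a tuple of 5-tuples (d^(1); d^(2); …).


Barcode: M ≅ I[1,2], I[2,2], I[3,5], I[5,5]^2. HN layers by μ_θ (2 steps, strictly decreasing):
  μ^(1)=5; μ^(2)=-15

((1, 2, 0, 0, 3); (0, 0, 1, 1, 0))


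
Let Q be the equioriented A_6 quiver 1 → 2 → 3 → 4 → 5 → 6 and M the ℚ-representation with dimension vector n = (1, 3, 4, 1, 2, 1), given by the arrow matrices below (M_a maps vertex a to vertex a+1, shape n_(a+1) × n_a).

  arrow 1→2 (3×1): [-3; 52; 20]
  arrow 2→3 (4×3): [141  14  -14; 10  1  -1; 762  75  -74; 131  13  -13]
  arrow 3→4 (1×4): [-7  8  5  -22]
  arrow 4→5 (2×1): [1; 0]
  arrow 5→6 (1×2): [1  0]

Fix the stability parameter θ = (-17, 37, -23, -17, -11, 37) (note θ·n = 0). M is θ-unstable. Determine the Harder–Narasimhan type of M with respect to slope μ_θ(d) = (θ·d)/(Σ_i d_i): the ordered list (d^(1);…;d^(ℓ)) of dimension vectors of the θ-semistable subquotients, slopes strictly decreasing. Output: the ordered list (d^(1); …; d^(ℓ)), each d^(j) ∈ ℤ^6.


Barcode: M ≅ I[1,6], I[2,3]^2, I[3,3], I[5,5]. HN layers by μ_θ (6 steps, strictly decreasing):
  μ^(1)=37; μ^(2)=7; μ^(3)=-7/2; μ^(4)=-11; μ^(5)=-17; μ^(6)=-23

((0, 0, 0, 0, 0, 1); (0, 2, 2, 0, 0, 0); (0, 1, 1, 1, 1, 0); (0, 0, 0, 0, 1, 0); (1, 0, 0, 0, 0, 0); (0, 0, 1, 0, 0, 0))


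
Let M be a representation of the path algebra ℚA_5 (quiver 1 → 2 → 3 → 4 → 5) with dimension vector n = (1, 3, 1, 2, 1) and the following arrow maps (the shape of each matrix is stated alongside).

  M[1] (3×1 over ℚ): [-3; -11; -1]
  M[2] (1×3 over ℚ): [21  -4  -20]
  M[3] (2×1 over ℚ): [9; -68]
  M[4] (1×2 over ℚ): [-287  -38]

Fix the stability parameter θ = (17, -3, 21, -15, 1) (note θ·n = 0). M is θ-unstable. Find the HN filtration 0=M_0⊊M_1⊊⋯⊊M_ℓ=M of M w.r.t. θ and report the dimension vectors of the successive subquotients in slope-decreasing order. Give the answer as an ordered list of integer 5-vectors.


Interval decomposition of M: I[1,5], I[2,2]^2, I[4,4].
HN type (ℓ=3): μ^(1)=21/5; μ^(2)=-3; μ^(3)=-15

((1, 1, 1, 1, 1); (0, 2, 0, 0, 0); (0, 0, 0, 1, 0))


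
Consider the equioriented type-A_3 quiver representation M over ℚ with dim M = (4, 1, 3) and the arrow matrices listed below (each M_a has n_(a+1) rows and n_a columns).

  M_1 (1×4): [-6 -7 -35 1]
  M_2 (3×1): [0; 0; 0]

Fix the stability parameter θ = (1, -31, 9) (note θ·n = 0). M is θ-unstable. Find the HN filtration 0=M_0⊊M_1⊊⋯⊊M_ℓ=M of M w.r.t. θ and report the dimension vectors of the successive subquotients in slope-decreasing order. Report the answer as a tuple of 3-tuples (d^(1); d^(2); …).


Interval decomposition of M: I[1,1]^3, I[1,2], I[3,3]^3.
HN type (ℓ=3): μ^(1)=9; μ^(2)=1; μ^(3)=-15

((0, 0, 3); (3, 0, 0); (1, 1, 0))


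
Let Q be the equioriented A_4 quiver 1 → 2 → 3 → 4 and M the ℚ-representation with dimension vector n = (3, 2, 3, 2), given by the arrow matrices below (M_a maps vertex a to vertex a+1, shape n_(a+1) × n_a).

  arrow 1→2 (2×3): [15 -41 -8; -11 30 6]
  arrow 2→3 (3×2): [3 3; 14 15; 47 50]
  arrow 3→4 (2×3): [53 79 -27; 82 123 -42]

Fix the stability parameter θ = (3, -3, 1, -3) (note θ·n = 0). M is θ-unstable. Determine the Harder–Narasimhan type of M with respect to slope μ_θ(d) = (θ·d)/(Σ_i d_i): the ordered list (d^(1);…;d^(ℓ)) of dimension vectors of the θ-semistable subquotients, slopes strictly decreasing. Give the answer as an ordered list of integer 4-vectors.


Via rank(M_{q-1}∘⋯∘M_p): M ≅ I[1,1], I[1,3], I[1,4], I[3,4].
μ_θ-semistable layers: μ^(1)=3; μ^(2)=1; μ^(3)=0; μ^(4)=-1/2; μ^(5)=-1

((1, 0, 0, 0); (0, 0, 1, 0); (1, 1, 0, 0); (1, 1, 1, 1); (0, 0, 1, 1))


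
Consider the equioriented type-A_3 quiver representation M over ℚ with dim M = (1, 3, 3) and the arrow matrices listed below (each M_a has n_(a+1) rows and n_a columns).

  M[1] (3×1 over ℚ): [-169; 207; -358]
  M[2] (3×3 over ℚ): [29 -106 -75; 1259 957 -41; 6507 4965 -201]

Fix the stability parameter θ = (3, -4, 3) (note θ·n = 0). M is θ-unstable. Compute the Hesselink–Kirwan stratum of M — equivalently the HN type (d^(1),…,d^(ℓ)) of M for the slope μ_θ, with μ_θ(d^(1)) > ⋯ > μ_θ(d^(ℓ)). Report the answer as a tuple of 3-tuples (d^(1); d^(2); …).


Via rank(M_{q-1}∘⋯∘M_p): M ≅ I[1,3], I[2,2], I[2,3], I[3,3].
μ_θ-semistable layers: μ^(1)=3; μ^(2)=-1/2; μ^(3)=-4

((0, 0, 3); (1, 1, 0); (0, 2, 0))


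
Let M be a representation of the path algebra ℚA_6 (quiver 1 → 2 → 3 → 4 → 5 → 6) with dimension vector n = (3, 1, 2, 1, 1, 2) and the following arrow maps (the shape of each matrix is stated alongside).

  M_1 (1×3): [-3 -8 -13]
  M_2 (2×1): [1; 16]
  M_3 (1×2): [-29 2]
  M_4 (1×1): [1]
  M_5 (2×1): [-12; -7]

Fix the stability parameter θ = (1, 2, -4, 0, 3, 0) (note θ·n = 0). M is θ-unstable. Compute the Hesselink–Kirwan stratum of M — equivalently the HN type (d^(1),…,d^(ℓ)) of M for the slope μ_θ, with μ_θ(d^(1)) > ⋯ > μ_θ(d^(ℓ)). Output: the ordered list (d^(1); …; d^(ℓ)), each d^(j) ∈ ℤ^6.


Barcode: M ≅ I[1,1]^2, I[1,6], I[3,3], I[6,6]. HN layers by μ_θ (5 steps, strictly decreasing):
  μ^(1)=3/2; μ^(2)=1; μ^(3)=0; μ^(4)=-1/3; μ^(5)=-4

((0, 0, 0, 0, 1, 1); (2, 0, 0, 0, 0, 0); (0, 0, 0, 1, 0, 1); (1, 1, 1, 0, 0, 0); (0, 0, 1, 0, 0, 0))
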